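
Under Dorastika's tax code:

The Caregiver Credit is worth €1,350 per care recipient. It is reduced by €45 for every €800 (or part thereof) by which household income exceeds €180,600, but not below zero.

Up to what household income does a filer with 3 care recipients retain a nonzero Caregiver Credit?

€251,800

Full credit = 3 × €1,350 = €4,050.
After 89 increments the reduction is 89 × €45 = €4,005, leaving €45; one more increment wipes it out. Increment 89 ends at excess 89 × €800 = €71,200, so the highest qualifying income is €180,600 + €71,200 = €251,800.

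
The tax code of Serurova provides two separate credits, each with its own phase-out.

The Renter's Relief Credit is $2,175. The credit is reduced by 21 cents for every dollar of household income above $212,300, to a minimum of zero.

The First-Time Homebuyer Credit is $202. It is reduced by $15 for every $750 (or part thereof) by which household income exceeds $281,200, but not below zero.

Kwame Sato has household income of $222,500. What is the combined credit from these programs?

$235

Renter's Relief Credit: 21% of the $10,200 excess over $212,300 is $2,142; credit = $2,175 − $2,142 = $33.
First-Time Homebuyer Credit: $222,500 is at or below the $281,200 threshold, so the full $202 applies.
Total: $33 + $202 = $235.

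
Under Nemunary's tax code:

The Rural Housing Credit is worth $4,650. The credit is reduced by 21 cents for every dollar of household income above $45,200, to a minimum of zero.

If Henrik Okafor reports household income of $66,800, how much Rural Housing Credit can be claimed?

$114

Rural Housing Credit: 21% of the $21,600 excess over $45,200 is $4,536; credit = $4,650 − $4,536 = $114.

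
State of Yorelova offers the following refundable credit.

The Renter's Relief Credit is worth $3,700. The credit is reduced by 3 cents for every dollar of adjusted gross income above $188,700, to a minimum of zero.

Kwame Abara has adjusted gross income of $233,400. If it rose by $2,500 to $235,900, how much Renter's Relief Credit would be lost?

At $233,400 — 3% of the $44,700 excess over $188,700 is $1,341; credit = $3,700 − $1,341 = $2,359.
At $235,900 — 3% of the $47,200 excess over $188,700 is $1,416; credit = $3,700 − $1,416 = $2,284.
Lost: $2,359 − $2,284 = $75.

$75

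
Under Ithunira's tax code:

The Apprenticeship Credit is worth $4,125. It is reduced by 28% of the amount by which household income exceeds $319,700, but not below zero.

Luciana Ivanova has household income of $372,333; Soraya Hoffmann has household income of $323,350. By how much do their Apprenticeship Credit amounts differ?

Luciana ($372,333): Apprenticeship Credit: 28% of the $52,633 excess over $319,700 is $14,737.24 ≥ base, so the credit is $0.
Soraya ($323,350): Apprenticeship Credit: 28% of the $3,650 excess over $319,700 is $1,022; credit = $4,125 − $1,022 = $3,103.
Difference: |$0 − $3,103| = $3,103.

$3,103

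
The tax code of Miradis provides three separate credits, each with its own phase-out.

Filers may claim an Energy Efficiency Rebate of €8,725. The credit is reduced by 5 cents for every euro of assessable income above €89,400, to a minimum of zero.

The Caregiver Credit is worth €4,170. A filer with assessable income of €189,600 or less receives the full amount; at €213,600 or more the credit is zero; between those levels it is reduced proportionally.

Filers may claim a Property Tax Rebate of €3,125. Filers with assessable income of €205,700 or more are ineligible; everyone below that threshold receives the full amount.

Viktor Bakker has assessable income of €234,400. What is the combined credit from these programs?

Energy Efficiency Rebate: 5% of the €145,000 excess over €89,400 is €7,250; credit = €8,725 − €7,250 = €1,475.
Caregiver Credit: €234,400 is at or above €213,600, so the credit is €0.
Property Tax Rebate: €234,400 meets or exceeds the €205,700 cutoff, so the credit is €0.
Total: €1,475 + €0 + €0 = €1,475.

€1,475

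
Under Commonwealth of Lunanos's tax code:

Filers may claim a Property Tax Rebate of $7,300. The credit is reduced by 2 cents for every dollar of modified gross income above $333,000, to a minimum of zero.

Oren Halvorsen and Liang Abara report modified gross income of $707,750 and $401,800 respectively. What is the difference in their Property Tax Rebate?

$5,924

Oren ($707,750): Property Tax Rebate: 2% of the $374,750 excess over $333,000 is $7,495 ≥ base, so the credit is $0.
Liang ($401,800): Property Tax Rebate: 2% of the $68,800 excess over $333,000 is $1,376; credit = $7,300 − $1,376 = $5,924.
Difference: |$0 − $5,924| = $5,924.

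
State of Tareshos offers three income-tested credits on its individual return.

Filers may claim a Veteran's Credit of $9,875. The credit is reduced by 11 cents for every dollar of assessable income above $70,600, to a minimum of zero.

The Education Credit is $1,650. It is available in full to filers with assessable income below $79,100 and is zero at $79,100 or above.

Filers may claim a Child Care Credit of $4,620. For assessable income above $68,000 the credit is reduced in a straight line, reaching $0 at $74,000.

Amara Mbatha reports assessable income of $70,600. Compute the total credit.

Veteran's Credit: $70,600 is at or below the $70,600 threshold, so the full $9,875 applies.
Education Credit: $70,600 is below the $79,100 cutoff, so the full $1,650 applies.
Child Care Credit: $70,600 is $2,600 into a $6,000 phase-out range, leaving 3,400/6,000 of the credit: $4,620 × 3,400/6,000 = $2,618.
Total: $9,875 + $1,650 + $2,618 = $14,143.

$14,143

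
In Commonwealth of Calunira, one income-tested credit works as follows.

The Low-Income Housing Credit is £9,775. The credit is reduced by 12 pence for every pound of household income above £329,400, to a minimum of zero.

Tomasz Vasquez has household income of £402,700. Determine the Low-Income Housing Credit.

£979

Low-Income Housing Credit: 12% of the £73,300 excess over £329,400 is £8,796; credit = £9,775 − £8,796 = £979.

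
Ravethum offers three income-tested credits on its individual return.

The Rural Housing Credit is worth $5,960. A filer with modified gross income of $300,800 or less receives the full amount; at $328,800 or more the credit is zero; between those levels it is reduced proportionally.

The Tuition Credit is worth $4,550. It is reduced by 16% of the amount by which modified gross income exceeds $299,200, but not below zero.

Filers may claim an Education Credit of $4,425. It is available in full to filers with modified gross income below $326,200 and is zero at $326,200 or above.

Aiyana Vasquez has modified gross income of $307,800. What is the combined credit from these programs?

Rural Housing Credit: $307,800 is $7,000 into a $28,000 phase-out range, leaving 21,000/28,000 of the credit: $5,960 × 21,000/28,000 = $4,470.
Tuition Credit: 16% of the $8,600 excess over $299,200 is $1,376; credit = $4,550 − $1,376 = $3,174.
Education Credit: $307,800 is below the $326,200 cutoff, so the full $4,425 applies.
Total: $4,470 + $3,174 + $4,425 = $12,069.

$12,069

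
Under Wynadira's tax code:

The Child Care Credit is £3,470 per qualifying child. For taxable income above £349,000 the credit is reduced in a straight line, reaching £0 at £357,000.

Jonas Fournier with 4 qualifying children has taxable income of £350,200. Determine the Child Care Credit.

Child Care Credit: base = 4 × £3,470 = £13,880. £350,200 is £1,200 into a £8,000 phase-out range, leaving 6,800/8,000 of the credit: £13,880 × 6,800/8,000 = £11,798.

£11,798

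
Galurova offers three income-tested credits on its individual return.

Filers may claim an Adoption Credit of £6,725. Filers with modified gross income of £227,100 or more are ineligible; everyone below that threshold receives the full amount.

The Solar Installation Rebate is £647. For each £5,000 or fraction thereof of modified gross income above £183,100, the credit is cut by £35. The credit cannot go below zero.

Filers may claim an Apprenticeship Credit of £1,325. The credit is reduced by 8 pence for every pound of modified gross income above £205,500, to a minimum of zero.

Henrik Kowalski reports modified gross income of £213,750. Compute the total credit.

£7,792

Adoption Credit: £213,750 is below the £227,100 cutoff, so the full £6,725 applies.
Solar Installation Rebate: income exceeds £183,100 by £30,650, which is 7 full-or-partial £5,000 increments; reduction = 7 × £35 = £245, leaving £402.
Apprenticeship Credit: 8% of the £8,250 excess over £205,500 is £660; credit = £1,325 − £660 = £665.
Total: £6,725 + £402 + £665 = £7,792.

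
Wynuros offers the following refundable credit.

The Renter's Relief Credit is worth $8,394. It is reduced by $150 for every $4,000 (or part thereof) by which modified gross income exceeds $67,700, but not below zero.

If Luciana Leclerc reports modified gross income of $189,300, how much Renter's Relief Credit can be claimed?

Renter's Relief Credit: income exceeds $67,700 by $121,600, which is 31 full-or-partial $4,000 increments; reduction = 31 × $150 = $4,650, leaving $3,744.

$3,744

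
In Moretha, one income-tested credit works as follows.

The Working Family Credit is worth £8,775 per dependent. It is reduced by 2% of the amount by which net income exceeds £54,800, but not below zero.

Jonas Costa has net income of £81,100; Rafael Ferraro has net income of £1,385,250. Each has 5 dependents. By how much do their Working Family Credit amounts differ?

£26,083

Jonas (£81,100): Working Family Credit: base = 5 × £8,775 = £43,875. 2% of the £26,300 excess over £54,800 is £526; credit = £43,875 − £526 = £43,349.
Rafael (£1,385,250): Working Family Credit: base = 5 × £8,775 = £43,875. 2% of the £1,330,450 excess over £54,800 is £26,609; credit = £43,875 − £26,609 = £17,266.
Difference: |£43,349 − £17,266| = £26,083.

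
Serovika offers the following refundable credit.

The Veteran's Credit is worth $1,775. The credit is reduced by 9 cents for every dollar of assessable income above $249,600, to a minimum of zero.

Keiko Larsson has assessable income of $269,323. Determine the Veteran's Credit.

Veteran's Credit: 9% of the $19,723 excess over $249,600 is $1,775.07 ≥ base, so the credit is $0.

$0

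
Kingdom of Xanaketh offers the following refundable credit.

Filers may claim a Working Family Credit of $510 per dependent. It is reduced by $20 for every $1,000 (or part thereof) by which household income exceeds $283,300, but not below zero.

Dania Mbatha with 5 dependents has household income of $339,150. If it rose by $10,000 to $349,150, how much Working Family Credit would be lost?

At $339,150 — base = 5 × $510 = $2,550. income exceeds $283,300 by $55,850, which is 56 full-or-partial $1,000 increments; reduction = 56 × $20 = $1,120, leaving $1,430.
At $349,150 — base = 5 × $510 = $2,550. income exceeds $283,300 by $65,850, which is 66 full-or-partial $1,000 increments; reduction = 66 × $20 = $1,320, leaving $1,230.
Lost: $1,430 − $1,230 = $200.

$200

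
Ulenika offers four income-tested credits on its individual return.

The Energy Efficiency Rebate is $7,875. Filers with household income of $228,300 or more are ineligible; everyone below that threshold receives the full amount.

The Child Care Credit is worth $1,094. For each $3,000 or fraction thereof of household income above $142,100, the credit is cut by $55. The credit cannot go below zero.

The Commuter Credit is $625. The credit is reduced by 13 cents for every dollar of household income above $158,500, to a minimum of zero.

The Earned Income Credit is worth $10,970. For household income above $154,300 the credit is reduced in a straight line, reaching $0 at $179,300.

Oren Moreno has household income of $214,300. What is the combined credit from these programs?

Energy Efficiency Rebate: $214,300 is below the $228,300 cutoff, so the full $7,875 applies.
Child Care Credit: income exceeds $142,100 by $72,200 → 25 increments × $55 = $1,375 ≥ base, so the credit is $0.
Commuter Credit: 13% of the $55,800 excess over $158,500 is $7,254 ≥ base, so the credit is $0.
Earned Income Credit: $214,300 is at or above $179,300, so the credit is $0.
Total: $7,875 + $0 + $0 + $0 = $7,875.

$7,875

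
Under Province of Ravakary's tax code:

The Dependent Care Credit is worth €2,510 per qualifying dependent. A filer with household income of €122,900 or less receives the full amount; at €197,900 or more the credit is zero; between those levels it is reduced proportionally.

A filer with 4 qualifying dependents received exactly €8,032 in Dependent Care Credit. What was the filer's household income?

Full credit = 4 × €2,510 = €10,040.
€8,032 is 8,032/10,040 of the full €10,040, so 2,008/10,040 of the €75,000 range has been used: income = €122,900 + €75,000 × 2,008/10,040 = €137,900.

€137,900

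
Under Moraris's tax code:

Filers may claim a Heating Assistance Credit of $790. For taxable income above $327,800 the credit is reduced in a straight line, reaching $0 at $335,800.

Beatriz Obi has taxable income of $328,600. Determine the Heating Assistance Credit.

$711

Heating Assistance Credit: $328,600 is $800 into a $8,000 phase-out range, leaving 7,200/8,000 of the credit: $790 × 7,200/8,000 = $711.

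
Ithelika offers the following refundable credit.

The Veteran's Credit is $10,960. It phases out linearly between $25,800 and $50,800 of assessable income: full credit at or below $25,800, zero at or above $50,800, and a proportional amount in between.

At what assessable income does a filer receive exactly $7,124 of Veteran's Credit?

$34,550

$7,124 is 7,124/10,960 of the full $10,960, so 3,836/10,960 of the $25,000 range has been used: income = $25,800 + $25,000 × 3,836/10,960 = $34,550.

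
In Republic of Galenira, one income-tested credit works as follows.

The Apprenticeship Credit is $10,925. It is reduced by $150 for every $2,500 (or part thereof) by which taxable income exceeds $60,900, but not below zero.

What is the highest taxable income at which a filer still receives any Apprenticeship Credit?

After 72 increments the reduction is 72 × $150 = $10,800, leaving $125; one more increment wipes it out. Increment 72 ends at excess 72 × $2,500 = $180,000, so the highest qualifying income is $60,900 + $180,000 = $240,900.

$240,900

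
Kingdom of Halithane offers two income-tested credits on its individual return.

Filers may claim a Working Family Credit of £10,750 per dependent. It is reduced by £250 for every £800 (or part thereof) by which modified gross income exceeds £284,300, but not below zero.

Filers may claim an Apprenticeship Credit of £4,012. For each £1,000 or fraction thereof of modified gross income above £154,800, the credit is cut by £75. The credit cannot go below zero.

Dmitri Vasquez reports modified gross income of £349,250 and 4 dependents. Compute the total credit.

£22,500

Working Family Credit: base = 4 × £10,750 = £43,000. income exceeds £284,300 by £64,950, which is 82 full-or-partial £800 increments; reduction = 82 × £250 = £20,500, leaving £22,500.
Apprenticeship Credit: income exceeds £154,800 by £194,450 → 195 increments × £75 = £14,625 ≥ base, so the credit is £0.
Total: £22,500 + £0 = £22,500.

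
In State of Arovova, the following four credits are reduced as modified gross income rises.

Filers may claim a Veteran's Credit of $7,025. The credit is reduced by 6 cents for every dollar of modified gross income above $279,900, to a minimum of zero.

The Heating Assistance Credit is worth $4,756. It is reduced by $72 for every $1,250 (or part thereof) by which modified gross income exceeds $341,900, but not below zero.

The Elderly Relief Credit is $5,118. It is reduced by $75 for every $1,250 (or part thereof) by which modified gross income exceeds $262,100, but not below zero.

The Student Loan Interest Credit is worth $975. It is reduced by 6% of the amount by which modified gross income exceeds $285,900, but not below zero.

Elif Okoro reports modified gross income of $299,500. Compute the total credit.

$13,632

Veteran's Credit: 6% of the $19,600 excess over $279,900 is $1,176; credit = $7,025 − $1,176 = $5,849.
Heating Assistance Credit: $299,500 is at or below the $341,900 threshold, so the full $4,756 applies.
Elderly Relief Credit: income exceeds $262,100 by $37,400, which is 30 full-or-partial $1,250 increments; reduction = 30 × $75 = $2,250, leaving $2,868.
Student Loan Interest Credit: 6% of the $13,600 excess over $285,900 is $816; credit = $975 − $816 = $159.
Total: $5,849 + $4,756 + $2,868 + $159 = $13,632.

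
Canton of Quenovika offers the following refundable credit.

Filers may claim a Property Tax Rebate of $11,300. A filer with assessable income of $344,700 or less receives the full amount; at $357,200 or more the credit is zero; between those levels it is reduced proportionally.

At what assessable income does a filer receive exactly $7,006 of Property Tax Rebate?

$349,450

$7,006 is 7,006/11,300 of the full $11,300, so 4,294/11,300 of the $12,500 range has been used: income = $344,700 + $12,500 × 4,294/11,300 = $349,450.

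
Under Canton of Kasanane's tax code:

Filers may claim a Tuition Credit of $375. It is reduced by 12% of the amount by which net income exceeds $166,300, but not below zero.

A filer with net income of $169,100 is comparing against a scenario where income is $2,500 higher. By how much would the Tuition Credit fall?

$39

At $169,100 — 12% of the $2,800 excess over $166,300 is $336; credit = $375 − $336 = $39.
At $171,600 — 12% of the $5,300 excess over $166,300 is $636 ≥ base, so the credit is $0.
Lost: $39 − $0 = $39.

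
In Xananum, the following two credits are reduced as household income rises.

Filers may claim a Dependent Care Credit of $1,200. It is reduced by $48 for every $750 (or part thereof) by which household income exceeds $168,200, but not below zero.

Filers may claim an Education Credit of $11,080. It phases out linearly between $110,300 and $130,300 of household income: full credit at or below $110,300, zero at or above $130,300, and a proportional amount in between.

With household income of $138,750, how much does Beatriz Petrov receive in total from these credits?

Dependent Care Credit: $138,750 is at or below the $168,200 threshold, so the full $1,200 applies.
Education Credit: $138,750 is at or above $130,300, so the credit is $0.
Total: $1,200 + $0 = $1,200.

$1,200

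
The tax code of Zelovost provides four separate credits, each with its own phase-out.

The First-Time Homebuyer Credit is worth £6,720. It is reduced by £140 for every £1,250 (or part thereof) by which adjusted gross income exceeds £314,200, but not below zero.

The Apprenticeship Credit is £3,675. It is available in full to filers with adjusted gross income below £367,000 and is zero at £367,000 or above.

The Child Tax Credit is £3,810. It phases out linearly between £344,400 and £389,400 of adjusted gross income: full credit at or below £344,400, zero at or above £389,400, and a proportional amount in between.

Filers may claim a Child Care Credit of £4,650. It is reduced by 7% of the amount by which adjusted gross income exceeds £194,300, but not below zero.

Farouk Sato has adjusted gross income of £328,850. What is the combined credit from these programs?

£12,525

First-Time Homebuyer Credit: income exceeds £314,200 by £14,650, which is 12 full-or-partial £1,250 increments; reduction = 12 × £140 = £1,680, leaving £5,040.
Apprenticeship Credit: £328,850 is below the £367,000 cutoff, so the full £3,675 applies.
Child Tax Credit: £328,850 is at or below the £344,400 threshold, so the full £3,810 applies.
Child Care Credit: 7% of the £134,550 excess over £194,300 is £9,418.50 ≥ base, so the credit is £0.
Total: £5,040 + £3,675 + £3,810 + £0 = £12,525.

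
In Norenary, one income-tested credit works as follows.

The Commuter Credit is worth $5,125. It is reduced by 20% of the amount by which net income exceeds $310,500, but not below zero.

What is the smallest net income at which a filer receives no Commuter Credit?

The credit falls by 20% of each dollar above $310,500, so it reaches zero when the excess is $5,125 / 20% = $25,625: income = $310,500 + $25,625 = $336,125.

$336,125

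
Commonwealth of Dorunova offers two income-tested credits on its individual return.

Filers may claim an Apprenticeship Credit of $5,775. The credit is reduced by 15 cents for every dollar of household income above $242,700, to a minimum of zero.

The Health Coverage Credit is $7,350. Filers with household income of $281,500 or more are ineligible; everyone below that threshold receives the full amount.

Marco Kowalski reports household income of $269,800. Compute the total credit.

$9,060

Apprenticeship Credit: 15% of the $27,100 excess over $242,700 is $4,065; credit = $5,775 − $4,065 = $1,710.
Health Coverage Credit: $269,800 is below the $281,500 cutoff, so the full $7,350 applies.
Total: $1,710 + $7,350 = $9,060.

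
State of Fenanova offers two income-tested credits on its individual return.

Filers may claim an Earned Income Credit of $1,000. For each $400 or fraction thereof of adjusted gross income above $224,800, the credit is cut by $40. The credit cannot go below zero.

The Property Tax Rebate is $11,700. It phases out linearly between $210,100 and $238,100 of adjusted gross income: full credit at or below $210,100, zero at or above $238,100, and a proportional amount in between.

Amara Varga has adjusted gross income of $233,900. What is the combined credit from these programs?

Earned Income Credit: income exceeds $224,800 by $9,100, which is 23 full-or-partial $400 increments; reduction = 23 × $40 = $920, leaving $80.
Property Tax Rebate: $233,900 is $23,800 into a $28,000 phase-out range, leaving 4,200/28,000 of the credit: $11,700 × 4,200/28,000 = $1,755.
Total: $80 + $1,755 = $1,835.

$1,835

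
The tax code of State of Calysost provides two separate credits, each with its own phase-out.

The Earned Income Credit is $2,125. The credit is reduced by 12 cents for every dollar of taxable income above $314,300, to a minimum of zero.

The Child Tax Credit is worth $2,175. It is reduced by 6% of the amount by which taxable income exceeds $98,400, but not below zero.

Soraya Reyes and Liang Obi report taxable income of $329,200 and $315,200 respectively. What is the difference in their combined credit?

Soraya ($329,200): Earned Income Credit: 12% of the $14,900 excess over $314,300 is $1,788; credit = $2,125 − $1,788 = $337. Child Tax Credit: 6% of the $230,800 excess over $98,400 is $13,848 ≥ base, so the credit is $0. total $337 + $0 = $337
Liang ($315,200): Earned Income Credit: 12% of the $900 excess over $314,300 is $108; credit = $2,125 − $108 = $2,017. Child Tax Credit: 6% of the $216,800 excess over $98,400 is $13,008 ≥ base, so the credit is $0. total $2,017 + $0 = $2,017
Difference: |$337 − $2,017| = $1,680.

$1,680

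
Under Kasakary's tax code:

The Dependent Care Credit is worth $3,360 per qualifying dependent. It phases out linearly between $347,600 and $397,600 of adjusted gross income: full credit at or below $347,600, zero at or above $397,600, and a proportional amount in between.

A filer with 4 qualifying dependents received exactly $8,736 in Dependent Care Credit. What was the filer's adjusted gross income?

$365,100

Full credit = 4 × $3,360 = $13,440.
$8,736 is 8,736/13,440 of the full $13,440, so 4,704/13,440 of the $50,000 range has been used: income = $347,600 + $50,000 × 4,704/13,440 = $365,100.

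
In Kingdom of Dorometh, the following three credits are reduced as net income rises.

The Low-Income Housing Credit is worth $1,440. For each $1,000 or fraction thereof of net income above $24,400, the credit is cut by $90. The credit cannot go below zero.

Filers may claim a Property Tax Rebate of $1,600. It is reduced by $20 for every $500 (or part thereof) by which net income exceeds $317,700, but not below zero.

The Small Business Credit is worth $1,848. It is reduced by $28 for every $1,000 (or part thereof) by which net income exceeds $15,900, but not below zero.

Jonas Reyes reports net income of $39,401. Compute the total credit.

Low-Income Housing Credit: income exceeds $24,400 by $15,001 → 16 increments × $90 = $1,440 ≥ base, so the credit is $0.
Property Tax Rebate: $39,401 is at or below the $317,700 threshold, so the full $1,600 applies.
Small Business Credit: income exceeds $15,900 by $23,501, which is 24 full-or-partial $1,000 increments; reduction = 24 × $28 = $672, leaving $1,176.
Total: $0 + $1,600 + $1,176 = $2,776.

$2,776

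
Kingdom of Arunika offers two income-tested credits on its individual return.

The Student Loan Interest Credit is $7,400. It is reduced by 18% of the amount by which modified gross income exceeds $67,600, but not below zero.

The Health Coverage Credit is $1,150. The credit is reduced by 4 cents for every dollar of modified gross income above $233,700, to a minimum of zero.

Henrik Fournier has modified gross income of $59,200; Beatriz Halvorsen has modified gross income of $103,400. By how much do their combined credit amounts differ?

Henrik ($59,200): Student Loan Interest Credit: $59,200 is at or below the $67,600 threshold, so the full $7,400 applies. Health Coverage Credit: $59,200 is at or below the $233,700 threshold, so the full $1,150 applies. total $7,400 + $1,150 = $8,550
Beatriz ($103,400): Student Loan Interest Credit: 18% of the $35,800 excess over $67,600 is $6,444; credit = $7,400 − $6,444 = $956. Health Coverage Credit: $103,400 is at or below the $233,700 threshold, so the full $1,150 applies. total $956 + $1,150 = $2,106
Difference: |$8,550 − $2,106| = $6,444.

$6,444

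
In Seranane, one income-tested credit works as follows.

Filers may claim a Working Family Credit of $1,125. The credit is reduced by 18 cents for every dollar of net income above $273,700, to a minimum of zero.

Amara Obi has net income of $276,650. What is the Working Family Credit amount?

$594

Working Family Credit: 18% of the $2,950 excess over $273,700 is $531; credit = $1,125 − $531 = $594.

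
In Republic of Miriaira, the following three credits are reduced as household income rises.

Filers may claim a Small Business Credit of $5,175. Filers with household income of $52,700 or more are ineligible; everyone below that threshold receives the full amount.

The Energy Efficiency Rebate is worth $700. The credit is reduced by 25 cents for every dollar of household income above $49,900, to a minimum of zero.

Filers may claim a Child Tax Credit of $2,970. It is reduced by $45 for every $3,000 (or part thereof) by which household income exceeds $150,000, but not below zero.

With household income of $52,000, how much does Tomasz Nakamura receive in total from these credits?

$8,320

Small Business Credit: $52,000 is below the $52,700 cutoff, so the full $5,175 applies.
Energy Efficiency Rebate: 25% of the $2,100 excess over $49,900 is $525; credit = $700 − $525 = $175.
Child Tax Credit: $52,000 is at or below the $150,000 threshold, so the full $2,970 applies.
Total: $5,175 + $175 + $2,970 = $8,320.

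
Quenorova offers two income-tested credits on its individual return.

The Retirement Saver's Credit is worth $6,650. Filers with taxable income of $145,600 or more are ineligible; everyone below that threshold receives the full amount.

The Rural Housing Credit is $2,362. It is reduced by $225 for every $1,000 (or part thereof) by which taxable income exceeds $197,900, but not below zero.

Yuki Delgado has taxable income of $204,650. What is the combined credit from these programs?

Retirement Saver's Credit: $204,650 meets or exceeds the $145,600 cutoff, so the credit is $0.
Rural Housing Credit: income exceeds $197,900 by $6,750, which is 7 full-or-partial $1,000 increments; reduction = 7 × $225 = $1,575, leaving $787.
Total: $0 + $787 = $787.

$787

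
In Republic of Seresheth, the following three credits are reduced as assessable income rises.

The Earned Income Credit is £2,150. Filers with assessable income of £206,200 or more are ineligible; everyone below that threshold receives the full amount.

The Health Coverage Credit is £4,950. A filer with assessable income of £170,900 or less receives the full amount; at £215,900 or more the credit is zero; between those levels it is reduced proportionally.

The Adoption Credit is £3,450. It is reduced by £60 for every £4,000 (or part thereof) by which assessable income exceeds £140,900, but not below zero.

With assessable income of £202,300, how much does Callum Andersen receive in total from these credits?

£6,136

Earned Income Credit: £202,300 is below the £206,200 cutoff, so the full £2,150 applies.
Health Coverage Credit: £202,300 is £31,400 into a £45,000 phase-out range, leaving 13,600/45,000 of the credit: £4,950 × 13,600/45,000 = £1,496.
Adoption Credit: income exceeds £140,900 by £61,400, which is 16 full-or-partial £4,000 increments; reduction = 16 × £60 = £960, leaving £2,490.
Total: £2,150 + £1,496 + £2,490 = £6,136.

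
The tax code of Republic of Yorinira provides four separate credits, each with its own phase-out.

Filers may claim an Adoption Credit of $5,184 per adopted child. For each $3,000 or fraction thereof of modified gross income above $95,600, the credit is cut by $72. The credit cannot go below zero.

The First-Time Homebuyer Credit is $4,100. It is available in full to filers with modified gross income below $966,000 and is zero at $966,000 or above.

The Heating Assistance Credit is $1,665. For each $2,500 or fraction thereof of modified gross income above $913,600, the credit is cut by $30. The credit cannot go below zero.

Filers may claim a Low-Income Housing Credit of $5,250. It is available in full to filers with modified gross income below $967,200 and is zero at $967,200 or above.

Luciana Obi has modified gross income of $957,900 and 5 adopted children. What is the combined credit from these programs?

Adoption Credit: base = 5 × $5,184 = $25,920. income exceeds $95,600 by $862,300, which is 288 full-or-partial $3,000 increments; reduction = 288 × $72 = $20,736, leaving $5,184.
First-Time Homebuyer Credit: $957,900 is below the $966,000 cutoff, so the full $4,100 applies.
Heating Assistance Credit: income exceeds $913,600 by $44,300, which is 18 full-or-partial $2,500 increments; reduction = 18 × $30 = $540, leaving $1,125.
Low-Income Housing Credit: $957,900 is below the $967,200 cutoff, so the full $5,250 applies.
Total: $5,184 + $4,100 + $1,125 + $5,250 = $15,659.

$15,659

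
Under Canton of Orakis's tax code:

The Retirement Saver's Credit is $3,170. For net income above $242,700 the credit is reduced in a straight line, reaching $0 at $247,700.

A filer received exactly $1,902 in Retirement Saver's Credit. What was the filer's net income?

$244,700

$1,902 is 1,902/3,170 of the full $3,170, so 1,268/3,170 of the $5,000 range has been used: income = $242,700 + $5,000 × 1,268/3,170 = $244,700.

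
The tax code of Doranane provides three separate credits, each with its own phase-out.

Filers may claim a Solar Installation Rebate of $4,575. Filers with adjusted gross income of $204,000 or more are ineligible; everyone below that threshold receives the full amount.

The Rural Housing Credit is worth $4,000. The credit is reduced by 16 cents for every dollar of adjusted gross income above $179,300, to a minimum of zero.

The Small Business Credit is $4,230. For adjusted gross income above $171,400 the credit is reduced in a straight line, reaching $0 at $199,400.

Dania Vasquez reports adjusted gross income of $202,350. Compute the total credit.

$4,887

Solar Installation Rebate: $202,350 is below the $204,000 cutoff, so the full $4,575 applies.
Rural Housing Credit: 16% of the $23,050 excess over $179,300 is $3,688; credit = $4,000 − $3,688 = $312.
Small Business Credit: $202,350 is at or above $199,400, so the credit is $0.
Total: $4,575 + $312 + $0 = $4,887.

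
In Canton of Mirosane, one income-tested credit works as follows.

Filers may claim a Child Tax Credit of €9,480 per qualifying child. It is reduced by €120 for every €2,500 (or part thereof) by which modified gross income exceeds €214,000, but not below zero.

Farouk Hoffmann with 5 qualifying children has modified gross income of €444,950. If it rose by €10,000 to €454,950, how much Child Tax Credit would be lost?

€480

At €444,950 — base = 5 × €9,480 = €47,400. income exceeds €214,000 by €230,950, which is 93 full-or-partial €2,500 increments; reduction = 93 × €120 = €11,160, leaving €36,240.
At €454,950 — base = 5 × €9,480 = €47,400. income exceeds €214,000 by €240,950, which is 97 full-or-partial €2,500 increments; reduction = 97 × €120 = €11,640, leaving €35,760.
Lost: €36,240 − €35,760 = €480.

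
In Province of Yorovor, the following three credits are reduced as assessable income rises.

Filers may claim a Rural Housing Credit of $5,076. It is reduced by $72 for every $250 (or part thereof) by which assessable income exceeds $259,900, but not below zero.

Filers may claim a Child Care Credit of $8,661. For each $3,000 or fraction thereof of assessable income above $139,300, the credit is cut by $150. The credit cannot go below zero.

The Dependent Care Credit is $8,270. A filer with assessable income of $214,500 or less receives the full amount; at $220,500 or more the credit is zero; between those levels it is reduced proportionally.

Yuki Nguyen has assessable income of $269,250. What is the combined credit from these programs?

$4,401

Rural Housing Credit: income exceeds $259,900 by $9,350, which is 38 full-or-partial $250 increments; reduction = 38 × $72 = $2,736, leaving $2,340.
Child Care Credit: income exceeds $139,300 by $129,950, which is 44 full-or-partial $3,000 increments; reduction = 44 × $150 = $6,600, leaving $2,061.
Dependent Care Credit: $269,250 is at or above $220,500, so the credit is $0.
Total: $2,340 + $2,061 + $0 = $4,401.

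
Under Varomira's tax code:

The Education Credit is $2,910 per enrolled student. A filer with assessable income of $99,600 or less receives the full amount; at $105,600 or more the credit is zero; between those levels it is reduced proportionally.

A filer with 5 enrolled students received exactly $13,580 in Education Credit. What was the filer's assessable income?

$100,000

Full credit = 5 × $2,910 = $14,550.
$13,580 is 13,580/14,550 of the full $14,550, so 970/14,550 of the $6,000 range has been used: income = $99,600 + $6,000 × 970/14,550 = $100,000.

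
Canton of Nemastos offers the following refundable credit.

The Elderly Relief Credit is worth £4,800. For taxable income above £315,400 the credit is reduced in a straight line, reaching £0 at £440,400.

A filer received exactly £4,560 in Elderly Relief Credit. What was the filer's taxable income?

£321,650

£4,560 is 4,560/4,800 of the full £4,800, so 240/4,800 of the £125,000 range has been used: income = £315,400 + £125,000 × 240/4,800 = £321,650.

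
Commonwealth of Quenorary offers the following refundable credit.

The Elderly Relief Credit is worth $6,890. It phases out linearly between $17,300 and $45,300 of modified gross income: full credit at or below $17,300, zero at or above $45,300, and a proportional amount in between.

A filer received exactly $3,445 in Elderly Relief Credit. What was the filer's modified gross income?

$31,300

$3,445 is 3,445/6,890 of the full $6,890, so 3,445/6,890 of the $28,000 range has been used: income = $17,300 + $28,000 × 3,445/6,890 = $31,300.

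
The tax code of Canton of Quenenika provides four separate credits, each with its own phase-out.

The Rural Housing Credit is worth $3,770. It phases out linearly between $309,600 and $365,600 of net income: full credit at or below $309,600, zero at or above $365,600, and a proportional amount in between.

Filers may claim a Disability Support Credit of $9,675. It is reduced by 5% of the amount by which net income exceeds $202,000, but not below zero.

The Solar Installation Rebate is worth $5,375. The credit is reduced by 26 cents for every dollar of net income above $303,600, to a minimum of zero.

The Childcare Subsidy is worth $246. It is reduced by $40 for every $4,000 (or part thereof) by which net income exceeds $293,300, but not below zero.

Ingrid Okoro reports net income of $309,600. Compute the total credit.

$11,926

Rural Housing Credit: $309,600 is at or below the $309,600 threshold, so the full $3,770 applies.
Disability Support Credit: 5% of the $107,600 excess over $202,000 is $5,380; credit = $9,675 − $5,380 = $4,295.
Solar Installation Rebate: 26% of the $6,000 excess over $303,600 is $1,560; credit = $5,375 − $1,560 = $3,815.
Childcare Subsidy: income exceeds $293,300 by $16,300, which is 5 full-or-partial $4,000 increments; reduction = 5 × $40 = $200, leaving $46.
Total: $3,770 + $4,295 + $3,815 + $46 = $11,926.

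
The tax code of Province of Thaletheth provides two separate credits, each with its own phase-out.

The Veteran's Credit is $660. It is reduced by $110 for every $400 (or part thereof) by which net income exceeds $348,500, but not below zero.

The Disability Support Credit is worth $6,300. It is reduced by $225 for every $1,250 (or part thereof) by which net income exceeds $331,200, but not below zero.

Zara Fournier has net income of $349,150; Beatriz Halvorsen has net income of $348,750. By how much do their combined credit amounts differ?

Zara ($349,150): Veteran's Credit: income exceeds $348,500 by $650, which is 2 full-or-partial $400 increments; reduction = 2 × $110 = $220, leaving $440. Disability Support Credit: income exceeds $331,200 by $17,950, which is 15 full-or-partial $1,250 increments; reduction = 15 × $225 = $3,375, leaving $2,925. total $440 + $2,925 = $3,365
Beatriz ($348,750): Veteran's Credit: income exceeds $348,500 by $250, which is 1 full-or-partial $400 increment; reduction = 1 × $110 = $110, leaving $550. Disability Support Credit: income exceeds $331,200 by $17,550, which is 15 full-or-partial $1,250 increments; reduction = 15 × $225 = $3,375, leaving $2,925. total $550 + $2,925 = $3,475
Difference: |$3,365 − $3,475| = $110.

$110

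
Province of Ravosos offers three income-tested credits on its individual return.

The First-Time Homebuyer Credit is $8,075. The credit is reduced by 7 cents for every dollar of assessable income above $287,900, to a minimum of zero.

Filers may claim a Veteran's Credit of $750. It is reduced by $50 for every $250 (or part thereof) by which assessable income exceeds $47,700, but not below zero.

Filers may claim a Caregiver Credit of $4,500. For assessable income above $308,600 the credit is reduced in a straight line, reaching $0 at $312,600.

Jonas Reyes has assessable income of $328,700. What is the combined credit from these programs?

$5,219

First-Time Homebuyer Credit: 7% of the $40,800 excess over $287,900 is $2,856; credit = $8,075 − $2,856 = $5,219.
Veteran's Credit: income exceeds $47,700 by $281,000 → 1124 increments × $50 = $56,200 ≥ base, so the credit is $0.
Caregiver Credit: $328,700 is at or above $312,600, so the credit is $0.
Total: $5,219 + $0 + $0 = $5,219.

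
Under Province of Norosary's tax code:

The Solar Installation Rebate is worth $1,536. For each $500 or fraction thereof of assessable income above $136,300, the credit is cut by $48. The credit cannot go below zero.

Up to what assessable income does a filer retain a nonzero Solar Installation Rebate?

After 31 increments the reduction is 31 × $48 = $1,488, leaving $48; one more increment wipes it out. Increment 31 ends at excess 31 × $500 = $15,500, so the highest qualifying income is $136,300 + $15,500 = $151,800.

$151,800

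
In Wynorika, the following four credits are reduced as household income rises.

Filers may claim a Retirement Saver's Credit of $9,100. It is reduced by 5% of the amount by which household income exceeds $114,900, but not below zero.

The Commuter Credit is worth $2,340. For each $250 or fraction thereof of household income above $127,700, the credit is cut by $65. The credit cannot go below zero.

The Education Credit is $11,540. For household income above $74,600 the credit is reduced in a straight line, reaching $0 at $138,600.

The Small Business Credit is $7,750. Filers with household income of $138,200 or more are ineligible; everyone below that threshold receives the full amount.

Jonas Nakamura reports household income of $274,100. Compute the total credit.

Retirement Saver's Credit: 5% of the $159,200 excess over $114,900 is $7,960; credit = $9,100 − $7,960 = $1,140.
Commuter Credit: income exceeds $127,700 by $146,400 → 586 increments × $65 = $38,090 ≥ base, so the credit is $0.
Education Credit: $274,100 is at or above $138,600, so the credit is $0.
Small Business Credit: $274,100 meets or exceeds the $138,200 cutoff, so the credit is $0.
Total: $1,140 + $0 + $0 + $0 = $1,140.

$1,140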